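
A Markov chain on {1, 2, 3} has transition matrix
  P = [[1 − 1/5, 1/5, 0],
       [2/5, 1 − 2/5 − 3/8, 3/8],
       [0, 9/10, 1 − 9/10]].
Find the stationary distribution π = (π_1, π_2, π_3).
π = (24/41, 12/41, 5/41)

This is a birth-death chain on three states, which satisfies detailed balance: π_1 · P_{12} = π_2 · P_{21} and π_2 · P_{23} = π_3 · P_{32}.
From π_1 · 1/5 = π_2 · 2/5: π_2/π_1 = (1/5)/(2/5) = 1/2.
From π_2 · 3/8 = π_3 · 9/10: π_3/π_2 = (3/8)/(9/10) = 5/12.
Take π_1 proportional to 1; then unnormalized π = (1, 1/2, 5/24). Normalize by dividing by the sum 41/24:
  π = (24/41, 12/41, 5/41).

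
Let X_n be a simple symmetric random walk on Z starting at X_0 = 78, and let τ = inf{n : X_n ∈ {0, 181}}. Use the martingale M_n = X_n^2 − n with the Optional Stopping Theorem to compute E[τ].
E[τ] = 8034

M_n = X_n^2 − n is a martingale (since E[X_{n+1}^2 | F_n] = X_n^2 + 1). By OST (τ has finite mean in a bounded region), E[M_τ] = E[M_0] = X_0^2 − 0 = 78^2 = 6084. Also E[M_τ] = E[X_τ^2] − E[τ]. The walk exits at 0 or 181, with P(hit 181 first) = 78/181, so E[X_τ^2] = 181^2 · 78/181 + 0 = 14118. Thus E[τ] = E[X_τ^2] − E[M_τ] = 14118 − 6084 = 8034 = 78(181 − 78) = 8034.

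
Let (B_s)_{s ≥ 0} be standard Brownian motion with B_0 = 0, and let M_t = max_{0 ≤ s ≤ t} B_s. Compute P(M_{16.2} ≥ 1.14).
P(M_{16.2} ≥ 1.14) = 2·P(B_{16.2} ≥ 1.14) = 2(1 − Φ(1.14/√16.2)) ≈ 0.7770

By the reflection principle for Brownian motion, P(M_t ≥ a) = 2 · P(B_t ≥ a) for a ≥ 0. Since B_t ~ N(0, t), P(B_t ≥ 1.14) = 1 − Φ(1.14/√t) = 1 − Φ(1.14/√16.2) = 1 − Φ(0.2832). So
  P(M_{16.2} ≥ 1.14) = 2(1 − Φ(0.2832)) ≈ 0.7770.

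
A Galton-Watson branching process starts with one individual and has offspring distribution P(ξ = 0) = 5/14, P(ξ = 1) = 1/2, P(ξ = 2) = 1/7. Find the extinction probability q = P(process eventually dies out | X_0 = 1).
q = 1

Mean offspring μ = 0·5/14 + 1·1/2 + 2·1/7 = 11/14 ≤ 1. For μ ≤ 1 with offspring not concentrated at 1, the Galton-Watson process goes extinct almost surely, so q = 1.
(Algebraic check: The pgf is f(s) = 5/14 + 1/2·s + 1/7·s². The extinction probability q is the smallest fixed point of f in [0, 1]. Setting s = f(s):
  1/7·s² + (1/2 − 1)·s + 5/14 = 0
  1/7·s² − (5/14 + 1/7)·s + 5/14 = 0
which factors as (s − 1)·(1/7·s − 5/14) = 0, giving roots s = 1 and s = (5/14)/(1/7) = 5/2. Since 5/2 ≥ 1, the smallest root in [0, 1] is s = 1.)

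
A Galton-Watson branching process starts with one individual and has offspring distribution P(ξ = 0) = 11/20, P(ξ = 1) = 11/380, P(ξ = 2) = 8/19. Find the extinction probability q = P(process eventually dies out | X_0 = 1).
q = 1

Mean offspring μ = 0·11/20 + 1·11/380 + 2·8/19 = 331/380 ≤ 1. For μ ≤ 1 with offspring not concentrated at 1, the Galton-Watson process goes extinct almost surely, so q = 1.
(Algebraic check: The pgf is f(s) = 11/20 + 11/380·s + 8/19·s². The extinction probability q is the smallest fixed point of f in [0, 1]. Setting s = f(s):
  8/19·s² + (11/380 − 1)·s + 11/20 = 0
  8/19·s² − (11/20 + 8/19)·s + 11/20 = 0
which factors as (s − 1)·(8/19·s − 11/20) = 0, giving roots s = 1 and s = (11/20)/(8/19) = 209/160. Since 209/160 ≥ 1, the smallest root in [0, 1] is s = 1.)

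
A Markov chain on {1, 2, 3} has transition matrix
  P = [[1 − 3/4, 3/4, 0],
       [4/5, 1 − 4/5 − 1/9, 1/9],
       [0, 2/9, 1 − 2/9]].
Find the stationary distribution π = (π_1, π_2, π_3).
π = (32/77, 30/77, 15/77)

This is a birth-death chain on three states, which satisfies detailed balance: π_1 · P_{12} = π_2 · P_{21} and π_2 · P_{23} = π_3 · P_{32}.
From π_1 · 3/4 = π_2 · 4/5: π_2/π_1 = (3/4)/(4/5) = 15/16.
From π_2 · 1/9 = π_3 · 2/9: π_3/π_2 = (1/9)/(2/9) = 1/2.
Take π_1 proportional to 1; then unnormalized π = (1, 15/16, 15/32). Normalize by dividing by the sum 77/32:
  π = (32/77, 30/77, 15/77).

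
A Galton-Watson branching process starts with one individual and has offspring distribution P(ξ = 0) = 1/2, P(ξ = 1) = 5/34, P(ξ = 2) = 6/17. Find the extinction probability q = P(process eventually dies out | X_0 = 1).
q = 1

Mean offspring μ = 0·1/2 + 1·5/34 + 2·6/17 = 29/34 ≤ 1. For μ ≤ 1 with offspring not concentrated at 1, the Galton-Watson process goes extinct almost surely, so q = 1.
(Algebraic check: The pgf is f(s) = 1/2 + 5/34·s + 6/17·s². The extinction probability q is the smallest fixed point of f in [0, 1]. Setting s = f(s):
  6/17·s² + (5/34 − 1)·s + 1/2 = 0
  6/17·s² − (1/2 + 6/17)·s + 1/2 = 0
which factors as (s − 1)·(6/17·s − 1/2) = 0, giving roots s = 1 and s = (1/2)/(6/17) = 17/12. Since 17/12 ≥ 1, the smallest root in [0, 1] is s = 1.)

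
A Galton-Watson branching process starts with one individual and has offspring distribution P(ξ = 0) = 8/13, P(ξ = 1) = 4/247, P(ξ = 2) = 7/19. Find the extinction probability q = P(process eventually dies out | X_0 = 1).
q = 1

Mean offspring μ = 0·8/13 + 1·4/247 + 2·7/19 = 186/247 ≤ 1. For μ ≤ 1 with offspring not concentrated at 1, the Galton-Watson process goes extinct almost surely, so q = 1.
(Algebraic check: The pgf is f(s) = 8/13 + 4/247·s + 7/19·s². The extinction probability q is the smallest fixed point of f in [0, 1]. Setting s = f(s):
  7/19·s² + (4/247 − 1)·s + 8/13 = 0
  7/19·s² − (8/13 + 7/19)·s + 8/13 = 0
which factors as (s − 1)·(7/19·s − 8/13) = 0, giving roots s = 1 and s = (8/13)/(7/19) = 152/91. Since 152/91 ≥ 1, the smallest root in [0, 1] is s = 1.)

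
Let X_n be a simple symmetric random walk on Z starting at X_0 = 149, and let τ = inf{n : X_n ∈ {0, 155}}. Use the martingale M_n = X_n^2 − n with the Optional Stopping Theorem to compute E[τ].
E[τ] = 894

M_n = X_n^2 − n is a martingale (since E[X_{n+1}^2 | F_n] = X_n^2 + 1). By OST (τ has finite mean in a bounded region), E[M_τ] = E[M_0] = X_0^2 − 0 = 149^2 = 22201. Also E[M_τ] = E[X_τ^2] − E[τ]. The walk exits at 0 or 155, with P(hit 155 first) = 149/155, so E[X_τ^2] = 155^2 · 149/155 + 0 = 23095. Thus E[τ] = E[X_τ^2] − E[M_τ] = 23095 − 22201 = 894 = 149(155 − 149) = 894.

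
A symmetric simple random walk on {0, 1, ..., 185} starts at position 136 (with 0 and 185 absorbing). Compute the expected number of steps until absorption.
E[τ | X_0 = 136] = 6664

Let v_k = E[τ | X_0 = k]. Boundary: v_0 = v_185 = 0. Recurrence: v_k = 1 + (v_{k-1} + v_{k+1})/2 for 1 ≤ k ≤ 184. The particular solution to v_k − (v_{k-1} + v_{k+1})/2 = 1 is v_k = −k^2. Adding homogeneous solution A + B k and matching boundaries gives v_k = k (185 − k). Substituting k = 136: v_136 = 136 · 49 = 6664.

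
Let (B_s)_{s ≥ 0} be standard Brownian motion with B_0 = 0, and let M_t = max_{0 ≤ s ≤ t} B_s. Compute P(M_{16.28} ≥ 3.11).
P(M_{16.28} ≥ 3.11) = 2·P(B_{16.28} ≥ 3.11) = 2(1 − Φ(3.11/√16.28)) ≈ 0.4408

By the reflection principle for Brownian motion, P(M_t ≥ a) = 2 · P(B_t ≥ a) for a ≥ 0. Since B_t ~ N(0, t), P(B_t ≥ 3.11) = 1 − Φ(3.11/√t) = 1 − Φ(3.11/√16.28) = 1 − Φ(0.7708). So
  P(M_{16.28} ≥ 3.11) = 2(1 − Φ(0.7708)) ≈ 0.4408.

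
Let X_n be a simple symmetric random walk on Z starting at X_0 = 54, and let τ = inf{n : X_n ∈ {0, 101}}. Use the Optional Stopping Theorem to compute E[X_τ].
E[X_τ] = 54

X_n is a martingale and τ is a bounded-mean stopping time (indeed τ is finite a.s. with bounded expectation since the walk is in a bounded region). By the OST, E[X_τ] = E[X_0] = 54. Equivalently: E[X_τ] = 101 · P(hit 101 first) + 0 · P(hit 0 first) = 101 · (54/101) = 54.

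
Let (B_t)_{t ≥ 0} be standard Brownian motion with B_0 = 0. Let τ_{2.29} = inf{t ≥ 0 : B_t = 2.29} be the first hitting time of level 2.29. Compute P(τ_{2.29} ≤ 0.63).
P(τ_{2.29} ≤ 0.63) = 2(1 − Φ(2.29/√0.63)) = 2(1 − Φ(2.8851)) ≈ 0.0039

By the reflection principle for standard BM, P(τ_b ≤ t) = 2 · P(B_t ≥ b). Since B_t ~ N(0, t), P(B_t ≥ 2.29) = 1 − Φ(2.29/√t) = 1 − Φ(2.29/√0.63) = 1 − Φ(2.8851) ≈ 0.00196. Doubling: P(τ_{2.29} ≤ 0.63) ≈ 2 · 0.00196 = 0.00392 ≈ 0.0039.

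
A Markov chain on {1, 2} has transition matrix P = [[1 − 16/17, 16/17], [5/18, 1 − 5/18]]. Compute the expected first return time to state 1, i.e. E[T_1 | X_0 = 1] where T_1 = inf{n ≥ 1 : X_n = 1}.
E[T_1 | X_0 = 1] = 1/π_1 = 373/85

For an irreducible recurrent Markov chain with stationary distribution π, E[T_i | X_0 = i] = 1/π_i (Kac's formula). Here π_1 = (5/18)/(16/17 + 5/18) = (5/18)/(373/306) = 85/373, so E[T_1 | X_0 = 1] = 1/π_1 = (16/17 + 5/18)/(5/18) = (373/306)/(5/18) = 373/85.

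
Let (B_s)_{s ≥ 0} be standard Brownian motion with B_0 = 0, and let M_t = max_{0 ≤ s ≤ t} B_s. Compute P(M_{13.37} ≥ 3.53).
P(M_{13.37} ≥ 3.53) = 2·P(B_{13.37} ≥ 3.53) = 2(1 − Φ(3.53/√13.37)) ≈ 0.3343

By the reflection principle for Brownian motion, P(M_t ≥ a) = 2 · P(B_t ≥ a) for a ≥ 0. Since B_t ~ N(0, t), P(B_t ≥ 3.53) = 1 − Φ(3.53/√t) = 1 − Φ(3.53/√13.37) = 1 − Φ(0.9654). So
  P(M_{13.37} ≥ 3.53) = 2(1 − Φ(0.9654)) ≈ 0.3343.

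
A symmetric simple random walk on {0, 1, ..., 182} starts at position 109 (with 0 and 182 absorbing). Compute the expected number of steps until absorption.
E[τ | X_0 = 109] = 7957

Let v_k = E[τ | X_0 = k]. Boundary: v_0 = v_182 = 0. Recurrence: v_k = 1 + (v_{k-1} + v_{k+1})/2 for 1 ≤ k ≤ 181. The particular solution to v_k − (v_{k-1} + v_{k+1})/2 = 1 is v_k = −k^2. Adding homogeneous solution A + B k and matching boundaries gives v_k = k (182 − k). Substituting k = 109: v_109 = 109 · 73 = 7957.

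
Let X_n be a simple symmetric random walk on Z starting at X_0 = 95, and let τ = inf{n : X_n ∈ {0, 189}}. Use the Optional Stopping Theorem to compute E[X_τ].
E[X_τ] = 95

X_n is a martingale and τ is a bounded-mean stopping time (indeed τ is finite a.s. with bounded expectation since the walk is in a bounded region). By the OST, E[X_τ] = E[X_0] = 95. Equivalently: E[X_τ] = 189 · P(hit 189 first) + 0 · P(hit 0 first) = 189 · (95/189) = 95.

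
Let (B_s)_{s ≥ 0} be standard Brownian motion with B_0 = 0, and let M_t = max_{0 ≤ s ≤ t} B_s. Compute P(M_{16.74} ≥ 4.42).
P(M_{16.74} ≥ 4.42) = 2·P(B_{16.74} ≥ 4.42) = 2(1 − Φ(4.42/√16.74)) ≈ 0.2800

By the reflection principle for Brownian motion, P(M_t ≥ a) = 2 · P(B_t ≥ a) for a ≥ 0. Since B_t ~ N(0, t), P(B_t ≥ 4.42) = 1 − Φ(4.42/√t) = 1 − Φ(4.42/√16.74) = 1 − Φ(1.0803). So
  P(M_{16.74} ≥ 4.42) = 2(1 − Φ(1.0803)) ≈ 0.2800.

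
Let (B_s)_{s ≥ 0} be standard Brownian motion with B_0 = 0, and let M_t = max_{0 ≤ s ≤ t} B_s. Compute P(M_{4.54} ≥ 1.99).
P(M_{4.54} ≥ 1.99) = 2·P(B_{4.54} ≥ 1.99) = 2(1 − Φ(1.99/√4.54)) ≈ 0.3503

By the reflection principle for Brownian motion, P(M_t ≥ a) = 2 · P(B_t ≥ a) for a ≥ 0. Since B_t ~ N(0, t), P(B_t ≥ 1.99) = 1 − Φ(1.99/√t) = 1 − Φ(1.99/√4.54) = 1 − Φ(0.9340). So
  P(M_{4.54} ≥ 1.99) = 2(1 − Φ(0.9340)) ≈ 0.3503.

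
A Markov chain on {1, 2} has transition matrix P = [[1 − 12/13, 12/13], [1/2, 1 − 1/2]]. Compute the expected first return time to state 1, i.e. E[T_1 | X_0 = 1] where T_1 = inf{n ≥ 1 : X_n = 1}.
E[T_1 | X_0 = 1] = 1/π_1 = 37/13

For an irreducible recurrent Markov chain with stationary distribution π, E[T_i | X_0 = i] = 1/π_i (Kac's formula). Here π_1 = (1/2)/(12/13 + 1/2) = (1/2)/(37/26) = 13/37, so E[T_1 | X_0 = 1] = 1/π_1 = (12/13 + 1/2)/(1/2) = (37/26)/(1/2) = 37/13.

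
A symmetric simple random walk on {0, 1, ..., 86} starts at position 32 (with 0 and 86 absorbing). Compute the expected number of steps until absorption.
E[τ | X_0 = 32] = 1728

Let v_k = E[τ | X_0 = k]. Boundary: v_0 = v_86 = 0. Recurrence: v_k = 1 + (v_{k-1} + v_{k+1})/2 for 1 ≤ k ≤ 85. The particular solution to v_k − (v_{k-1} + v_{k+1})/2 = 1 is v_k = −k^2. Adding homogeneous solution A + B k and matching boundaries gives v_k = k (86 − k). Substituting k = 32: v_32 = 32 · 54 = 1728.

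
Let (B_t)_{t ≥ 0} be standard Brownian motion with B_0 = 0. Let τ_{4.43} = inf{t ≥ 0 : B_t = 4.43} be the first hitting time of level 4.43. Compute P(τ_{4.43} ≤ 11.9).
P(τ_{4.43} ≤ 11.9) = 2(1 − Φ(4.43/√11.9)) = 2(1 − Φ(1.2842)) ≈ 0.1991

By the reflection principle for standard BM, P(τ_b ≤ t) = 2 · P(B_t ≥ b). Since B_t ~ N(0, t), P(B_t ≥ 4.43) = 1 − Φ(4.43/√t) = 1 − Φ(4.43/√11.9) = 1 − Φ(1.2842) ≈ 0.09954. Doubling: P(τ_{4.43} ≤ 11.9) ≈ 2 · 0.09954 = 0.19908 ≈ 0.1991.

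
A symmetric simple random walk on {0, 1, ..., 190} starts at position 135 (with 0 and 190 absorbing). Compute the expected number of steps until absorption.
E[τ | X_0 = 135] = 7425

Let v_k = E[τ | X_0 = k]. Boundary: v_0 = v_190 = 0. Recurrence: v_k = 1 + (v_{k-1} + v_{k+1})/2 for 1 ≤ k ≤ 189. The particular solution to v_k − (v_{k-1} + v_{k+1})/2 = 1 is v_k = −k^2. Adding homogeneous solution A + B k and matching boundaries gives v_k = k (190 − k). Substituting k = 135: v_135 = 135 · 55 = 7425.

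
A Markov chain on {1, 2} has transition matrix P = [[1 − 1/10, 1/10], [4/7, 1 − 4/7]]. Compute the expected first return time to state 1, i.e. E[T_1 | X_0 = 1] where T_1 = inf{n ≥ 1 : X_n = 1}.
E[T_1 | X_0 = 1] = 1/π_1 = 47/40

For an irreducible recurrent Markov chain with stationary distribution π, E[T_i | X_0 = i] = 1/π_i (Kac's formula). Here π_1 = (4/7)/(1/10 + 4/7) = (4/7)/(47/70) = 40/47, so E[T_1 | X_0 = 1] = 1/π_1 = (1/10 + 4/7)/(4/7) = (47/70)/(4/7) = 47/40.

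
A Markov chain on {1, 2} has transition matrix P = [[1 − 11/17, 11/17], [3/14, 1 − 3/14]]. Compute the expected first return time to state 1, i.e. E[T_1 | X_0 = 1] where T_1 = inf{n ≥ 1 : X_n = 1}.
E[T_1 | X_0 = 1] = 1/π_1 = 205/51

For an irreducible recurrent Markov chain with stationary distribution π, E[T_i | X_0 = i] = 1/π_i (Kac's formula). Here π_1 = (3/14)/(11/17 + 3/14) = (3/14)/(205/238) = 51/205, so E[T_1 | X_0 = 1] = 1/π_1 = (11/17 + 3/14)/(3/14) = (205/238)/(3/14) = 205/51.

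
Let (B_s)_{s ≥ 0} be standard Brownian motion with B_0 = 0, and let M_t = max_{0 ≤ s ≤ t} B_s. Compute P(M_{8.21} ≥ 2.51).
P(M_{8.21} ≥ 2.51) = 2·P(B_{8.21} ≥ 2.51) = 2(1 − Φ(2.51/√8.21)) ≈ 0.3810

By the reflection principle for Brownian motion, P(M_t ≥ a) = 2 · P(B_t ≥ a) for a ≥ 0. Since B_t ~ N(0, t), P(B_t ≥ 2.51) = 1 − Φ(2.51/√t) = 1 − Φ(2.51/√8.21) = 1 − Φ(0.8760). So
  P(M_{8.21} ≥ 2.51) = 2(1 − Φ(0.8760)) ≈ 0.3810.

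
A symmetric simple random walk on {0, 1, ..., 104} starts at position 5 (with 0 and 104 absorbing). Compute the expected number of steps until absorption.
E[τ | X_0 = 5] = 495

Let v_k = E[τ | X_0 = k]. Boundary: v_0 = v_104 = 0. Recurrence: v_k = 1 + (v_{k-1} + v_{k+1})/2 for 1 ≤ k ≤ 103. The particular solution to v_k − (v_{k-1} + v_{k+1})/2 = 1 is v_k = −k^2. Adding homogeneous solution A + B k and matching boundaries gives v_k = k (104 − k). Substituting k = 5: v_5 = 5 · 99 = 495.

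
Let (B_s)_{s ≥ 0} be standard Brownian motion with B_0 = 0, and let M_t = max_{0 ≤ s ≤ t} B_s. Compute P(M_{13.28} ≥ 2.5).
P(M_{13.28} ≥ 2.5) = 2·P(B_{13.28} ≥ 2.5) = 2(1 − Φ(2.5/√13.28)) ≈ 0.4927

By the reflection principle for Brownian motion, P(M_t ≥ a) = 2 · P(B_t ≥ a) for a ≥ 0. Since B_t ~ N(0, t), P(B_t ≥ 2.5) = 1 − Φ(2.5/√t) = 1 − Φ(2.5/√13.28) = 1 − Φ(0.6860). So
  P(M_{13.28} ≥ 2.5) = 2(1 − Φ(0.6860)) ≈ 0.4927.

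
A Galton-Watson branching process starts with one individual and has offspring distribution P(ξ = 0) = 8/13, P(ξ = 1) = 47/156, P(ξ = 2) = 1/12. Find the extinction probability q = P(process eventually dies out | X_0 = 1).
q = 1

Mean offspring μ = 0·8/13 + 1·47/156 + 2·1/12 = 73/156 ≤ 1. For μ ≤ 1 with offspring not concentrated at 1, the Galton-Watson process goes extinct almost surely, so q = 1.
(Algebraic check: The pgf is f(s) = 8/13 + 47/156·s + 1/12·s². The extinction probability q is the smallest fixed point of f in [0, 1]. Setting s = f(s):
  1/12·s² + (47/156 − 1)·s + 8/13 = 0
  1/12·s² − (8/13 + 1/12)·s + 8/13 = 0
which factors as (s − 1)·(1/12·s − 8/13) = 0, giving roots s = 1 and s = (8/13)/(1/12) = 96/13. Since 96/13 ≥ 1, the smallest root in [0, 1] is s = 1.)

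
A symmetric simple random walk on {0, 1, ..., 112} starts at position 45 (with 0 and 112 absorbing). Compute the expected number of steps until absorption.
E[τ | X_0 = 45] = 3015

Let v_k = E[τ | X_0 = k]. Boundary: v_0 = v_112 = 0. Recurrence: v_k = 1 + (v_{k-1} + v_{k+1})/2 for 1 ≤ k ≤ 111. The particular solution to v_k − (v_{k-1} + v_{k+1})/2 = 1 is v_k = −k^2. Adding homogeneous solution A + B k and matching boundaries gives v_k = k (112 − k). Substituting k = 45: v_45 = 45 · 67 = 3015.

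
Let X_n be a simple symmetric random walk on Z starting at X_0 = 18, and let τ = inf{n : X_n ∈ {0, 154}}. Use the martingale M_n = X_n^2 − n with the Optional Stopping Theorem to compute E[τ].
E[τ] = 2448

M_n = X_n^2 − n is a martingale (since E[X_{n+1}^2 | F_n] = X_n^2 + 1). By OST (τ has finite mean in a bounded region), E[M_τ] = E[M_0] = X_0^2 − 0 = 18^2 = 324. Also E[M_τ] = E[X_τ^2] − E[τ]. The walk exits at 0 or 154, with P(hit 154 first) = 18/154, so E[X_τ^2] = 154^2 · 18/154 + 0 = 2772. Thus E[τ] = E[X_τ^2] − E[M_τ] = 2772 − 324 = 2448 = 18(154 − 18) = 2448.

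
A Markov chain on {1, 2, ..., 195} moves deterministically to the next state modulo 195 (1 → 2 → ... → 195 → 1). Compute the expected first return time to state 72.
E[T_72 | X_0 = 72] = 195

The chain cycles deterministically, so starting at state 72 it returns in exactly 195 steps. Equivalently, the stationary distribution is uniform π_j = 1/195 for every state j, so by Kac's formula E[T_72] = 1/π_72 = 195.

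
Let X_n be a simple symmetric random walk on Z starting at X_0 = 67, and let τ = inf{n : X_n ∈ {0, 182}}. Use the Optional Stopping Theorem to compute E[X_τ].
E[X_τ] = 67

X_n is a martingale and τ is a bounded-mean stopping time (indeed τ is finite a.s. with bounded expectation since the walk is in a bounded region). By the OST, E[X_τ] = E[X_0] = 67. Equivalently: E[X_τ] = 182 · P(hit 182 first) + 0 · P(hit 0 first) = 182 · (67/182) = 67.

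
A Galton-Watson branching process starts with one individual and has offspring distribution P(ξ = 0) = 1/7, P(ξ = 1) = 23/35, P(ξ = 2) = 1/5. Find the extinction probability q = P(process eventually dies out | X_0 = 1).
q = 5/7

The pgf is f(s) = 1/7 + 23/35·s + 1/5·s². The extinction probability q is the smallest fixed point of f in [0, 1]. Setting s = f(s):
  1/5·s² + (23/35 − 1)·s + 1/7 = 0
  1/5·s² − (1/7 + 1/5)·s + 1/7 = 0
which factors as (s − 1)·(1/5·s − 1/7) = 0, giving roots s = 1 and s = (1/7)/(1/5) = 5/7.
Mean offspring μ = 23/35 + 2·1/5 = 37/35 > 1 (supercritical), so q < 1. The extinction probability is the smaller root: q = (1/7)/(1/5) = 5/7.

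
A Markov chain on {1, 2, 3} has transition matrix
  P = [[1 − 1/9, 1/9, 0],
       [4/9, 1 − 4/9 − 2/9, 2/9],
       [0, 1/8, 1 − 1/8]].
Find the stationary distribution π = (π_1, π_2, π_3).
π = (36/61, 9/61, 16/61)

This is a birth-death chain on three states, which satisfies detailed balance: π_1 · P_{12} = π_2 · P_{21} and π_2 · P_{23} = π_3 · P_{32}.
From π_1 · 1/9 = π_2 · 4/9: π_2/π_1 = (1/9)/(4/9) = 1/4.
From π_2 · 2/9 = π_3 · 1/8: π_3/π_2 = (2/9)/(1/8) = 16/9.
Take π_1 proportional to 1; then unnormalized π = (1, 1/4, 4/9). Normalize by dividing by the sum 61/36:
  π = (36/61, 9/61, 16/61).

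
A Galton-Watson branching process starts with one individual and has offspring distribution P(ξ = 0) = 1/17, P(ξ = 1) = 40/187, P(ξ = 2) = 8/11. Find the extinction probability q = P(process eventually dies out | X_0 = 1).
q = 11/136

The pgf is f(s) = 1/17 + 40/187·s + 8/11·s². The extinction probability q is the smallest fixed point of f in [0, 1]. Setting s = f(s):
  8/11·s² + (40/187 − 1)·s + 1/17 = 0
  8/11·s² − (1/17 + 8/11)·s + 1/17 = 0
which factors as (s − 1)·(8/11·s − 1/17) = 0, giving roots s = 1 and s = (1/17)/(8/11) = 11/136.
Mean offspring μ = 40/187 + 2·8/11 = 312/187 > 1 (supercritical), so q < 1. The extinction probability is the smaller root: q = (1/17)/(8/11) = 11/136.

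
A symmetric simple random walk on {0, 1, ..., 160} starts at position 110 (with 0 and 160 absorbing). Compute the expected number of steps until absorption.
E[τ | X_0 = 110] = 5500

Let v_k = E[τ | X_0 = k]. Boundary: v_0 = v_160 = 0. Recurrence: v_k = 1 + (v_{k-1} + v_{k+1})/2 for 1 ≤ k ≤ 159. The particular solution to v_k − (v_{k-1} + v_{k+1})/2 = 1 is v_k = −k^2. Adding homogeneous solution A + B k and matching boundaries gives v_k = k (160 − k). Substituting k = 110: v_110 = 110 · 50 = 5500.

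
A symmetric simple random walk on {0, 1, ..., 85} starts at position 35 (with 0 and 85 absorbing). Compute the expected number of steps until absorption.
E[τ | X_0 = 35] = 1750

Let v_k = E[τ | X_0 = k]. Boundary: v_0 = v_85 = 0. Recurrence: v_k = 1 + (v_{k-1} + v_{k+1})/2 for 1 ≤ k ≤ 84. The particular solution to v_k − (v_{k-1} + v_{k+1})/2 = 1 is v_k = −k^2. Adding homogeneous solution A + B k and matching boundaries gives v_k = k (85 − k). Substituting k = 35: v_35 = 35 · 50 = 1750.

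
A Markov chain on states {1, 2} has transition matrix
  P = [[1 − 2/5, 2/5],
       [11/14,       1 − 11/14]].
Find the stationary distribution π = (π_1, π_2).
π_1 = 55/83, π_2 = 28/83

Solve πP = π with π_1 + π_2 = 1. From πP = π: π_1 · (1 − 2/5) + π_2 · 11/14 = π_1 ⇒ π_2 · 11/14 = π_1 · 2/5 ⇒ π_2/π_1 = (2/5)/(11/14) = 28/55. Together with π_1 + π_2 = 1:
  π_1 = (11/14)/(2/5 + 11/14) = (11/14)/(83/70) = 55/83,
  π_2 = (2/5)/(2/5 + 11/14) = (2/5)/(83/70) = 28/83.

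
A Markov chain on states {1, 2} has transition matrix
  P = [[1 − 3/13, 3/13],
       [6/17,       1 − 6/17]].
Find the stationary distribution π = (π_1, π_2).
π_1 = 26/43, π_2 = 17/43

Solve πP = π with π_1 + π_2 = 1. From πP = π: π_1 · (1 − 3/13) + π_2 · 6/17 = π_1 ⇒ π_2 · 6/17 = π_1 · 3/13 ⇒ π_2/π_1 = (3/13)/(6/17) = 17/26. Together with π_1 + π_2 = 1:
  π_1 = (6/17)/(3/13 + 6/17) = (6/17)/(129/221) = 26/43,
  π_2 = (3/13)/(3/13 + 6/17) = (3/13)/(129/221) = 17/43.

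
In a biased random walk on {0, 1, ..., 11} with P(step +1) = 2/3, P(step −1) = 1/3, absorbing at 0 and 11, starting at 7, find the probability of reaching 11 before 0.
P(hit 11 before 0) = (1 − (1/2)^7) / (1 − (1/2)^11) = 2032/2047

Let u_k denote P(reach 11 before 0 | start at k). Boundary: u_0 = 0, u_11 = 1. Recurrence: u_k = 2/3·u_{k+1} + 1/3·u_{k-1} for 1 ≤ k ≤ 10. Try u_k = A + B·r^k with r = q/p = (1/3)/(2/3) = 1/2. Substitution satisfies the recurrence; boundary conditions give:
  u_k = (1 − r^k) / (1 − r^N) = (1 − (1/2)^7) / (1 − (1/2)^11) = 2032/2047.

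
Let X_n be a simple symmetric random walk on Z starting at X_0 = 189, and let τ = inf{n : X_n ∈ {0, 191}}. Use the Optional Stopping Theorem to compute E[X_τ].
E[X_τ] = 189

X_n is a martingale and τ is a bounded-mean stopping time (indeed τ is finite a.s. with bounded expectation since the walk is in a bounded region). By the OST, E[X_τ] = E[X_0] = 189. Equivalently: E[X_τ] = 191 · P(hit 191 first) + 0 · P(hit 0 first) = 191 · (189/191) = 189.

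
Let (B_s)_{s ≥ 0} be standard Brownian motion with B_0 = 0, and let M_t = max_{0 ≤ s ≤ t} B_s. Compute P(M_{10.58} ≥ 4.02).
P(M_{10.58} ≥ 4.02) = 2·P(B_{10.58} ≥ 4.02) = 2(1 − Φ(4.02/√10.58)) ≈ 0.2165

By the reflection principle for Brownian motion, P(M_t ≥ a) = 2 · P(B_t ≥ a) for a ≥ 0. Since B_t ~ N(0, t), P(B_t ≥ 4.02) = 1 − Φ(4.02/√t) = 1 − Φ(4.02/√10.58) = 1 − Φ(1.2359). So
  P(M_{10.58} ≥ 4.02) = 2(1 − Φ(1.2359)) ≈ 0.2165.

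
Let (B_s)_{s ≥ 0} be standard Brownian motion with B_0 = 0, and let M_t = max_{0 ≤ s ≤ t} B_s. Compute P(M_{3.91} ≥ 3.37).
P(M_{3.91} ≥ 3.37) = 2·P(B_{3.91} ≥ 3.37) = 2(1 − Φ(3.37/√3.91)) ≈ 0.0883

By the reflection principle for Brownian motion, P(M_t ≥ a) = 2 · P(B_t ≥ a) for a ≥ 0. Since B_t ~ N(0, t), P(B_t ≥ 3.37) = 1 − Φ(3.37/√t) = 1 − Φ(3.37/√3.91) = 1 − Φ(1.7043). So
  P(M_{3.91} ≥ 3.37) = 2(1 − Φ(1.7043)) ≈ 0.0883.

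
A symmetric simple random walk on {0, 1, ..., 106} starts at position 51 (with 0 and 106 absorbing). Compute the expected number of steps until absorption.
E[τ | X_0 = 51] = 2805

Let v_k = E[τ | X_0 = k]. Boundary: v_0 = v_106 = 0. Recurrence: v_k = 1 + (v_{k-1} + v_{k+1})/2 for 1 ≤ k ≤ 105. The particular solution to v_k − (v_{k-1} + v_{k+1})/2 = 1 is v_k = −k^2. Adding homogeneous solution A + B k and matching boundaries gives v_k = k (106 − k). Substituting k = 51: v_51 = 51 · 55 = 2805.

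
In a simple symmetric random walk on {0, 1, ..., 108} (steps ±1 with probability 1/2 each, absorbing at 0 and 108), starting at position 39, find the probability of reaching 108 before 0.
P(hit 108 before 0) = 39/108 = 13/36

Let u_k = P(hit 108 before 0 | start at k). Then u_0 = 0, u_108 = 1, and u_k = u_{k-1}/2 + u_{k+1}/2 for 1 ≤ k ≤ 107. This harmonic recurrence is solved by u_k = k/108, giving u_39 = 39/108 = 13/36.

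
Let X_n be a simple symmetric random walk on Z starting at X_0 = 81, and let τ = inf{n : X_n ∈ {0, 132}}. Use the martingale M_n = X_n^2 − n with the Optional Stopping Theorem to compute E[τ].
E[τ] = 4131

M_n = X_n^2 − n is a martingale (since E[X_{n+1}^2 | F_n] = X_n^2 + 1). By OST (τ has finite mean in a bounded region), E[M_τ] = E[M_0] = X_0^2 − 0 = 81^2 = 6561. Also E[M_τ] = E[X_τ^2] − E[τ]. The walk exits at 0 or 132, with P(hit 132 first) = 81/132, so E[X_τ^2] = 132^2 · 81/132 + 0 = 10692. Thus E[τ] = E[X_τ^2] − E[M_τ] = 10692 − 6561 = 4131 = 81(132 − 81) = 4131.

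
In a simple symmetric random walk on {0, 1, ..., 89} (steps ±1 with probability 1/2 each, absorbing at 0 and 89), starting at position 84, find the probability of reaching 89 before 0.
P(hit 89 before 0) = 84/89

Let u_k = P(hit 89 before 0 | start at k). Then u_0 = 0, u_89 = 1, and u_k = u_{k-1}/2 + u_{k+1}/2 for 1 ≤ k ≤ 88. This harmonic recurrence is solved by u_k = k/89, giving u_84 = 84/89.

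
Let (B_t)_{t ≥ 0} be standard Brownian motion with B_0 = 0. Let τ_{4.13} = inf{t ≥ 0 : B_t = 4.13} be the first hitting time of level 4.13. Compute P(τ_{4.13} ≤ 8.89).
P(τ_{4.13} ≤ 8.89) = 2(1 − Φ(4.13/√8.89)) = 2(1 − Φ(1.3852)) ≈ 0.1660

By the reflection principle for standard BM, P(τ_b ≤ t) = 2 · P(B_t ≥ b). Since B_t ~ N(0, t), P(B_t ≥ 4.13) = 1 − Φ(4.13/√t) = 1 − Φ(4.13/√8.89) = 1 − Φ(1.3852) ≈ 0.08300. Doubling: P(τ_{4.13} ≤ 8.89) ≈ 2 · 0.08300 = 0.16600 ≈ 0.1660.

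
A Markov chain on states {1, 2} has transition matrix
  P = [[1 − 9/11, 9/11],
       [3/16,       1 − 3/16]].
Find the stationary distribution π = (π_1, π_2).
π_1 = 11/59, π_2 = 48/59

Solve πP = π with π_1 + π_2 = 1. From πP = π: π_1 · (1 − 9/11) + π_2 · 3/16 = π_1 ⇒ π_2 · 3/16 = π_1 · 9/11 ⇒ π_2/π_1 = (9/11)/(3/16) = 48/11. Together with π_1 + π_2 = 1:
  π_1 = (3/16)/(9/11 + 3/16) = (3/16)/(177/176) = 11/59,
  π_2 = (9/11)/(9/11 + 3/16) = (9/11)/(177/176) = 48/59.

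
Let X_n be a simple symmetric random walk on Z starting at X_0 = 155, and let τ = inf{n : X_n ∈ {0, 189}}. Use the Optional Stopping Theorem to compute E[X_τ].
E[X_τ] = 155

X_n is a martingale and τ is a bounded-mean stopping time (indeed τ is finite a.s. with bounded expectation since the walk is in a bounded region). By the OST, E[X_τ] = E[X_0] = 155. Equivalently: E[X_τ] = 189 · P(hit 189 first) + 0 · P(hit 0 first) = 189 · (155/189) = 155.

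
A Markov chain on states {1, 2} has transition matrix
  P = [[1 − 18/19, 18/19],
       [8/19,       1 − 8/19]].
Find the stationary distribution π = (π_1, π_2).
π_1 = 4/13, π_2 = 9/13

Solve πP = π with π_1 + π_2 = 1. From πP = π: π_1 · (1 − 18/19) + π_2 · 8/19 = π_1 ⇒ π_2 · 8/19 = π_1 · 18/19 ⇒ π_2/π_1 = (18/19)/(8/19) = 9/4. Together with π_1 + π_2 = 1:
  π_1 = (8/19)/(18/19 + 8/19) = (8/19)/(26/19) = 4/13,
  π_2 = (18/19)/(18/19 + 8/19) = (18/19)/(26/19) = 9/13.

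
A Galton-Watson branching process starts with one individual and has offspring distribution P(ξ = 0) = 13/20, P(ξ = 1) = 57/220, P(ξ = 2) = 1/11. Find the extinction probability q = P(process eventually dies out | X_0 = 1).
q = 1

Mean offspring μ = 0·13/20 + 1·57/220 + 2·1/11 = 97/220 ≤ 1. For μ ≤ 1 with offspring not concentrated at 1, the Galton-Watson process goes extinct almost surely, so q = 1.
(Algebraic check: The pgf is f(s) = 13/20 + 57/220·s + 1/11·s². The extinction probability q is the smallest fixed point of f in [0, 1]. Setting s = f(s):
  1/11·s² + (57/220 − 1)·s + 13/20 = 0
  1/11·s² − (13/20 + 1/11)·s + 13/20 = 0
which factors as (s − 1)·(1/11·s − 13/20) = 0, giving roots s = 1 and s = (13/20)/(1/11) = 143/20. Since 143/20 ≥ 1, the smallest root in [0, 1] is s = 1.)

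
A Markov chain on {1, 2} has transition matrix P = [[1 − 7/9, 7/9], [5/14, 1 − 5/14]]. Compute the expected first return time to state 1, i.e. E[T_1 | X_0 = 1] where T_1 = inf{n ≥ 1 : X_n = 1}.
E[T_1 | X_0 = 1] = 1/π_1 = 143/45

For an irreducible recurrent Markov chain with stationary distribution π, E[T_i | X_0 = i] = 1/π_i (Kac's formula). Here π_1 = (5/14)/(7/9 + 5/14) = (5/14)/(143/126) = 45/143, so E[T_1 | X_0 = 1] = 1/π_1 = (7/9 + 5/14)/(5/14) = (143/126)/(5/14) = 143/45.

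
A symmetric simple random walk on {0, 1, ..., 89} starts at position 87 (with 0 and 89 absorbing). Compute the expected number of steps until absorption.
E[τ | X_0 = 87] = 174

Let v_k = E[τ | X_0 = k]. Boundary: v_0 = v_89 = 0. Recurrence: v_k = 1 + (v_{k-1} + v_{k+1})/2 for 1 ≤ k ≤ 88. The particular solution to v_k − (v_{k-1} + v_{k+1})/2 = 1 is v_k = −k^2. Adding homogeneous solution A + B k and matching boundaries gives v_k = k (89 − k). Substituting k = 87: v_87 = 87 · 2 = 174.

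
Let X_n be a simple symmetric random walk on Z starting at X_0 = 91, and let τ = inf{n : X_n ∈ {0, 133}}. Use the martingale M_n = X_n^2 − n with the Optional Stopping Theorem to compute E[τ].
E[τ] = 3822

M_n = X_n^2 − n is a martingale (since E[X_{n+1}^2 | F_n] = X_n^2 + 1). By OST (τ has finite mean in a bounded region), E[M_τ] = E[M_0] = X_0^2 − 0 = 91^2 = 8281. Also E[M_τ] = E[X_τ^2] − E[τ]. The walk exits at 0 or 133, with P(hit 133 first) = 91/133, so E[X_τ^2] = 133^2 · 91/133 + 0 = 12103. Thus E[τ] = E[X_τ^2] − E[M_τ] = 12103 − 8281 = 3822 = 91(133 − 91) = 3822.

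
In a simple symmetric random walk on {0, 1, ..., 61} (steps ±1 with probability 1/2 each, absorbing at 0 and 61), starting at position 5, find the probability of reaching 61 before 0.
P(hit 61 before 0) = 5/61

Let u_k = P(hit 61 before 0 | start at k). Then u_0 = 0, u_61 = 1, and u_k = u_{k-1}/2 + u_{k+1}/2 for 1 ≤ k ≤ 60. This harmonic recurrence is solved by u_k = k/61, giving u_5 = 5/61.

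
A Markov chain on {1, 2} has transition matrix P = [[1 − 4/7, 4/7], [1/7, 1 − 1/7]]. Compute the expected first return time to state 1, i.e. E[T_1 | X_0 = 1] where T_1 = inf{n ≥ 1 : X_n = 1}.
E[T_1 | X_0 = 1] = 1/π_1 = 5

For an irreducible recurrent Markov chain with stationary distribution π, E[T_i | X_0 = i] = 1/π_i (Kac's formula). Here π_1 = (1/7)/(4/7 + 1/7) = (1/7)/(5/7) = 1/5, so E[T_1 | X_0 = 1] = 1/π_1 = (4/7 + 1/7)/(1/7) = (5/7)/(1/7) = 5.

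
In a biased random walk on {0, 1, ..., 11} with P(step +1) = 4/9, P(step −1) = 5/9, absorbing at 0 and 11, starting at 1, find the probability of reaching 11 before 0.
P(hit 11 before 0) = (1 − (5/4)^1) / (1 − (5/4)^11) = 1048576/44633821

Let u_k denote P(reach 11 before 0 | start at k). Boundary: u_0 = 0, u_11 = 1. Recurrence: u_k = 4/9·u_{k+1} + 5/9·u_{k-1} for 1 ≤ k ≤ 10. Try u_k = A + B·r^k with r = q/p = (5/9)/(4/9) = 5/4. Substitution satisfies the recurrence; boundary conditions give:
  u_k = (1 − r^k) / (1 − r^N) = (1 − (5/4)^1) / (1 − (5/4)^11) = 1048576/44633821.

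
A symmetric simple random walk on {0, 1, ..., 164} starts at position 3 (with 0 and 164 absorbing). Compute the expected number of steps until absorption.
E[τ | X_0 = 3] = 483

Let v_k = E[τ | X_0 = k]. Boundary: v_0 = v_164 = 0. Recurrence: v_k = 1 + (v_{k-1} + v_{k+1})/2 for 1 ≤ k ≤ 163. The particular solution to v_k − (v_{k-1} + v_{k+1})/2 = 1 is v_k = −k^2. Adding homogeneous solution A + B k and matching boundaries gives v_k = k (164 − k). Substituting k = 3: v_3 = 3 · 161 = 483.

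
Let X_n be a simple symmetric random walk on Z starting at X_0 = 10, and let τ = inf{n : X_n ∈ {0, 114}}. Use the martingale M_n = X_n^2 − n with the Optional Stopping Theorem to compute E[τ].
E[τ] = 1040

M_n = X_n^2 − n is a martingale (since E[X_{n+1}^2 | F_n] = X_n^2 + 1). By OST (τ has finite mean in a bounded region), E[M_τ] = E[M_0] = X_0^2 − 0 = 10^2 = 100. Also E[M_τ] = E[X_τ^2] − E[τ]. The walk exits at 0 or 114, with P(hit 114 first) = 10/114, so E[X_τ^2] = 114^2 · 10/114 + 0 = 1140. Thus E[τ] = E[X_τ^2] − E[M_τ] = 1140 − 100 = 1040 = 10(114 − 10) = 1040.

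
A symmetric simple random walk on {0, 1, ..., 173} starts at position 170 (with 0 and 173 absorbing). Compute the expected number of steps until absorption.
E[τ | X_0 = 170] = 510

Let v_k = E[τ | X_0 = k]. Boundary: v_0 = v_173 = 0. Recurrence: v_k = 1 + (v_{k-1} + v_{k+1})/2 for 1 ≤ k ≤ 172. The particular solution to v_k − (v_{k-1} + v_{k+1})/2 = 1 is v_k = −k^2. Adding homogeneous solution A + B k and matching boundaries gives v_k = k (173 − k). Substituting k = 170: v_170 = 170 · 3 = 510.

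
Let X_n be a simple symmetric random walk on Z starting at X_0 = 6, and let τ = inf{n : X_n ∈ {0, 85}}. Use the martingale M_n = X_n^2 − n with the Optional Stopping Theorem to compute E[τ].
E[τ] = 474

M_n = X_n^2 − n is a martingale (since E[X_{n+1}^2 | F_n] = X_n^2 + 1). By OST (τ has finite mean in a bounded region), E[M_τ] = E[M_0] = X_0^2 − 0 = 6^2 = 36. Also E[M_τ] = E[X_τ^2] − E[τ]. The walk exits at 0 or 85, with P(hit 85 first) = 6/85, so E[X_τ^2] = 85^2 · 6/85 + 0 = 510. Thus E[τ] = E[X_τ^2] − E[M_τ] = 510 − 36 = 474 = 6(85 − 6) = 474.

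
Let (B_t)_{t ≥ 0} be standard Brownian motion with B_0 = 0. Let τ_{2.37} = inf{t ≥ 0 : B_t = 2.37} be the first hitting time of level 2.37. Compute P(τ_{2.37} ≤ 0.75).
P(τ_{2.37} ≤ 0.75) = 2(1 − Φ(2.37/√0.75)) = 2(1 − Φ(2.7366)) ≈ 0.0062

By the reflection principle for standard BM, P(τ_b ≤ t) = 2 · P(B_t ≥ b). Since B_t ~ N(0, t), P(B_t ≥ 2.37) = 1 − Φ(2.37/√t) = 1 − Φ(2.37/√0.75) = 1 − Φ(2.7366) ≈ 0.00310. Doubling: P(τ_{2.37} ≤ 0.75) ≈ 2 · 0.00310 = 0.00620 ≈ 0.0062.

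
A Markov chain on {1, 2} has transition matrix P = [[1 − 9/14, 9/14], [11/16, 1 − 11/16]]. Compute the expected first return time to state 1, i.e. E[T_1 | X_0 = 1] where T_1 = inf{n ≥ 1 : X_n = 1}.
E[T_1 | X_0 = 1] = 1/π_1 = 149/77

For an irreducible recurrent Markov chain with stationary distribution π, E[T_i | X_0 = i] = 1/π_i (Kac's formula). Here π_1 = (11/16)/(9/14 + 11/16) = (11/16)/(149/112) = 77/149, so E[T_1 | X_0 = 1] = 1/π_1 = (9/14 + 11/16)/(11/16) = (149/112)/(11/16) = 149/77.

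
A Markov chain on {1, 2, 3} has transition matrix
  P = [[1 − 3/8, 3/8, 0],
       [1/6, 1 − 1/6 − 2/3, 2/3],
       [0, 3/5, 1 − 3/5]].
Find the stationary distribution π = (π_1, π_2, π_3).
π = (4/23, 9/23, 10/23)

This is a birth-death chain on three states, which satisfies detailed balance: π_1 · P_{12} = π_2 · P_{21} and π_2 · P_{23} = π_3 · P_{32}.
From π_1 · 3/8 = π_2 · 1/6: π_2/π_1 = (3/8)/(1/6) = 9/4.
From π_2 · 2/3 = π_3 · 3/5: π_3/π_2 = (2/3)/(3/5) = 10/9.
Take π_1 proportional to 1; then unnormalized π = (1, 9/4, 5/2). Normalize by dividing by the sum 23/4:
  π = (4/23, 9/23, 10/23).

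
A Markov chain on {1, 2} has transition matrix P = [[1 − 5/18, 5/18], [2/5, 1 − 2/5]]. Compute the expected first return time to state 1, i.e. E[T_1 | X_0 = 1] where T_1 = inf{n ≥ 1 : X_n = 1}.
E[T_1 | X_0 = 1] = 1/π_1 = 61/36

For an irreducible recurrent Markov chain with stationary distribution π, E[T_i | X_0 = i] = 1/π_i (Kac's formula). Here π_1 = (2/5)/(5/18 + 2/5) = (2/5)/(61/90) = 36/61, so E[T_1 | X_0 = 1] = 1/π_1 = (5/18 + 2/5)/(2/5) = (61/90)/(2/5) = 61/36.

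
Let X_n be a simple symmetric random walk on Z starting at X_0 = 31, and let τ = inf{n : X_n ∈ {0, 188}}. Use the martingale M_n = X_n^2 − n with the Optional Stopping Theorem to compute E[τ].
E[τ] = 4867

M_n = X_n^2 − n is a martingale (since E[X_{n+1}^2 | F_n] = X_n^2 + 1). By OST (τ has finite mean in a bounded region), E[M_τ] = E[M_0] = X_0^2 − 0 = 31^2 = 961. Also E[M_τ] = E[X_τ^2] − E[τ]. The walk exits at 0 or 188, with P(hit 188 first) = 31/188, so E[X_τ^2] = 188^2 · 31/188 + 0 = 5828. Thus E[τ] = E[X_τ^2] − E[M_τ] = 5828 − 961 = 4867 = 31(188 − 31) = 4867.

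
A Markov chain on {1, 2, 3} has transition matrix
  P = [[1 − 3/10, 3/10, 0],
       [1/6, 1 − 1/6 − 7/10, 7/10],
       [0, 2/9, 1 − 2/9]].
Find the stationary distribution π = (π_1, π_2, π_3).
π = (100/847, 180/847, 81/121)

This is a birth-death chain on three states, which satisfies detailed balance: π_1 · P_{12} = π_2 · P_{21} and π_2 · P_{23} = π_3 · P_{32}.
From π_1 · 3/10 = π_2 · 1/6: π_2/π_1 = (3/10)/(1/6) = 9/5.
From π_2 · 7/10 = π_3 · 2/9: π_3/π_2 = (7/10)/(2/9) = 63/20.
Take π_1 proportional to 1; then unnormalized π = (1, 9/5, 567/100). Normalize by dividing by the sum 847/100:
  π = (100/847, 180/847, 81/121).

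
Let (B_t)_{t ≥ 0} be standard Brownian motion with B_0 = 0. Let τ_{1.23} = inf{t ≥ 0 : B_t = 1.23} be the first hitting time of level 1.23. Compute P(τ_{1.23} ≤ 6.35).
P(τ_{1.23} ≤ 6.35) = 2(1 − Φ(1.23/√6.35)) = 2(1 − Φ(0.4881)) ≈ 0.6255

By the reflection principle for standard BM, P(τ_b ≤ t) = 2 · P(B_t ≥ b). Since B_t ~ N(0, t), P(B_t ≥ 1.23) = 1 − Φ(1.23/√t) = 1 − Φ(1.23/√6.35) = 1 − Φ(0.4881) ≈ 0.31274. Doubling: P(τ_{1.23} ≤ 6.35) ≈ 2 · 0.31274 = 0.62548 ≈ 0.6255.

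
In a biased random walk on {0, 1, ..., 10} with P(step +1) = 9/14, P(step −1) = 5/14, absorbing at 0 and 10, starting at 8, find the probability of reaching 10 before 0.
P(hit 10 before 0) = (1 − (5/9)^8) / (1 − (5/9)^10) = 61698996/62089621

Let u_k denote P(reach 10 before 0 | start at k). Boundary: u_0 = 0, u_10 = 1. Recurrence: u_k = 9/14·u_{k+1} + 5/14·u_{k-1} for 1 ≤ k ≤ 9. Try u_k = A + B·r^k with r = q/p = (5/14)/(9/14) = 5/9. Substitution satisfies the recurrence; boundary conditions give:
  u_k = (1 − r^k) / (1 − r^N) = (1 − (5/9)^8) / (1 − (5/9)^10) = 61698996/62089621.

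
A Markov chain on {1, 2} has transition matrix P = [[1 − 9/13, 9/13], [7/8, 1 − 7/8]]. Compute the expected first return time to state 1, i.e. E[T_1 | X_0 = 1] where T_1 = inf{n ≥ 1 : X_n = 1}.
E[T_1 | X_0 = 1] = 1/π_1 = 163/91

For an irreducible recurrent Markov chain with stationary distribution π, E[T_i | X_0 = i] = 1/π_i (Kac's formula). Here π_1 = (7/8)/(9/13 + 7/8) = (7/8)/(163/104) = 91/163, so E[T_1 | X_0 = 1] = 1/π_1 = (9/13 + 7/8)/(7/8) = (163/104)/(7/8) = 163/91.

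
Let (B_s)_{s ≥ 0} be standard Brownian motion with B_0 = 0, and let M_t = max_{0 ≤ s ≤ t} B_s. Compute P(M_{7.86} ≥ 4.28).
P(M_{7.86} ≥ 4.28) = 2·P(B_{7.86} ≥ 4.28) = 2(1 − Φ(4.28/√7.86)) ≈ 0.1269

By the reflection principle for Brownian motion, P(M_t ≥ a) = 2 · P(B_t ≥ a) for a ≥ 0. Since B_t ~ N(0, t), P(B_t ≥ 4.28) = 1 − Φ(4.28/√t) = 1 − Φ(4.28/√7.86) = 1 − Φ(1.5266). So
  P(M_{7.86} ≥ 4.28) = 2(1 − Φ(1.5266)) ≈ 0.1269.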